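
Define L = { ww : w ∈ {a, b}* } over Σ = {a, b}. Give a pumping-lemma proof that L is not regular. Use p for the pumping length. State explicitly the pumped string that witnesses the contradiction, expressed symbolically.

Toward a contradiction, assume L is regular with pumping length p.
Take w = a^p b^p a^p b^p = uu where u = a^pb^p; then w ∈ L and |w| = 4p ≥ p.
Write w = xyz as guaranteed by the lemma, with |xy| ≤ p and |y| > 0.
The first p characters of w are a's, so xy (and hence y) consists only of a's. Write y = a^k, 1 ≤ k ≤ p.
Pump with i = 2: xy^2z = a^{p+k} b^p a^p b^p, of length 4p+k. Suppose this equals vv. The string starts with a and ends with b, so v does too; thus the boundary between the two copies of v is a b→a transition. There is exactly one such transition, at position 2p+k, so |v| = 2p+k and |vv| = 4p+2k ≠ 4p+k since k ≥ 1. So xy^2z ∉ L.
This is a contradiction; hence L is not regular.

a^{p+k} b^p a^p b^p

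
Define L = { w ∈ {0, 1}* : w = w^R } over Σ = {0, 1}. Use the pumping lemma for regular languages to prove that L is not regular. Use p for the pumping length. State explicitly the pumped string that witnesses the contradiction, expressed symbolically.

0^{p+k} 1 0^p

Toward a contradiction, assume L is regular with pumping length p.
Take w = 0^p 1 0^p, a palindrome of length 2p+1 ≥ p.
The pumping lemma gives a decomposition w = xyz where |xy| ≤ p and y is nonempty.
The first p characters of w are 0's, so xy (and hence y) consists only of 0's. Write y = 0^k, 1 ≤ k ≤ p.
Pump with i = 2: xy^2z = 0^{p+k} 1 0^p. Its reverse is 0^p 1 0^{p+k}, which differs from xy^2z since k ≥ 1. So xy^2z is not a palindrome and xy^2z ∉ L.
This contradicts the pumping lemma, so L is not regular.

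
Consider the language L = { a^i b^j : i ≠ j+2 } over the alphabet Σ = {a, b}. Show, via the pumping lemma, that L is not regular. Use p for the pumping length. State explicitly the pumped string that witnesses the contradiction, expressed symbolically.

Suppose for contradiction that L is regular, and let p be the pumping length.
Choose w = a^p b^{p+p!-2}. Since p ≠ (p+p!-2)+2 = p+p!, w ∈ L; and |w| ≥ p.
By the pumping lemma, w = xyz with |xy| ≤ p and |y| ≥ 1.
Because |xy| ≤ p and w begins with p copies of a, we have y = a^k with 1 ≤ k ≤ p.
Since 1 ≤ k ≤ p, k divides p!; set t = 1 + p!/k. Then xy^t z has p + (p!/k)·k = p + p! copies of a. Now the a-count is p+p! and (b-count)+2 = (p+p!-2)+2 = p+p!, so i ≠ j+2 fails. So xy^t z = a^{p+p!} b^{p+p!-2} ∉ L.
Contradiction. Therefore L is not regular.

a^{p+p!} b^{p+p!-2}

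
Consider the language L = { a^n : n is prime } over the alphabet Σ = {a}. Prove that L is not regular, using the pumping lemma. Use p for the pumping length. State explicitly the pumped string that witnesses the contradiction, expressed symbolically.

Assume L is regular. Let p be the pumping length given by the pumping lemma.
Let q be a prime with q ≥ p+2 (infinitely many primes exist), and take w = a^q ∈ L with |w| = q ≥ p.
The pumping lemma gives a decomposition w = xyz where |xy| ≤ p and |y| > 0.
Then y = a^k for some k with 1 ≤ k ≤ p.
Since 1 ≤ k ≤ p, |xz| = q-k. Pump with i = q+1: |xy^{q+1}z| = (q-k)+(q+1)k = q+qk = q(1+k), which is composite (both factors ≥ 2). So xy^{q+1}z = a^{q(1+k)} ∉ L.
Contradiction. Therefore L is not regular.

a^{q(1+k)}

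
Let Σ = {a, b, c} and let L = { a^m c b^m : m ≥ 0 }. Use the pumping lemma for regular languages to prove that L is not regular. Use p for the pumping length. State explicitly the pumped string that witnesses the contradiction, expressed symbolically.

Suppose for contradiction that L is regular, and let p be the pumping length.
Take w = a^p c b^p ∈ L with |w| = 2p+1 ≥ p.
By the pumping lemma, w = xyz with |xy| ≤ p and |y| > 0.
Since the first p symbols of w are all a's and |xy| ≤ p, y lies entirely in the leading a-block: y = a^k for some k with 1 ≤ k ≤ p.
Pump with i = 2: xy^2z = a^{p+k} c b^p, which would require p+k = p. But k ≥ 1, so xy^2z ∉ L.
This contradicts the pumping lemma, so L is not regular.

a^{p+k} c b^p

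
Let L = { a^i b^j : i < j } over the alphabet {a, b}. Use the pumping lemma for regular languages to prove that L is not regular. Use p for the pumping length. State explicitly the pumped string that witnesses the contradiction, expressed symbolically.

a^{p+k} b^{p+1}

Suppose for contradiction that L is regular, and let p be the pumping length.
Choose w = a^p b^{p+1} ∈ L, with |w| = 2p+1 ≥ p.
The pumping lemma gives a decomposition w = xyz where |xy| ≤ p and y is nonempty.
Because |xy| ≤ p and w begins with p copies of a, we have y = a^k with 1 ≤ k ≤ p.
Consider xy^2z = a^{p+k} b^{p+1}. Since k ≥ 1, the a-count p+k is at least p+1, so i < j fails; thus xy^2z ∉ L.
This contradicts the pumping lemma, so L is not regular.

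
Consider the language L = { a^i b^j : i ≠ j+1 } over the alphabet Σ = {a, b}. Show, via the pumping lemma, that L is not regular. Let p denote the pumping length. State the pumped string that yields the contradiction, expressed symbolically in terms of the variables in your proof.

a^{p+p!} b^{p+p!-1}

Toward a contradiction, assume L is regular with pumping length p.
Choose w = a^p b^{p+p!-1}. Since p ≠ (p+p!-1)+1 = p+p!, w ∈ L; and |w| ≥ p.
Write w = xyz as guaranteed by the lemma, with |xy| ≤ p and y is nonempty.
Because |xy| ≤ p and w begins with p copies of a, we have y = a^k with 1 ≤ k ≤ p.
Since 1 ≤ k ≤ p, k divides p!; set t = 1 + p!/k. Then xy^t z has p + (p!/k)·k = p + p! copies of a. Now the a-count is p+p! and (b-count)+1 = (p+p!-1)+1 = p+p!, so i ≠ j+1 fails. So xy^t z = a^{p+p!} b^{p+p!-1} ∉ L.
Contradiction. Therefore L is not regular.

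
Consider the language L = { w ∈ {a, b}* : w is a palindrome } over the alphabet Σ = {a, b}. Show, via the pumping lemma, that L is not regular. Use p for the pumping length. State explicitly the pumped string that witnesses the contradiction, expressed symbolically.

Suppose for contradiction that L is regular, and let p be the pumping length.
Take w = a^p b a^p, a palindrome of length 2p+1 ≥ p.
By the pumping lemma, w = xyz with |xy| ≤ p and |y| > 0.
Because |xy| ≤ p and w begins with p copies of a, we have y = a^k with 1 ≤ k ≤ p.
Pump with i = 2: xy^2z = a^{p+k} b a^p. Its reverse is a^p b a^{p+k}, which differs from xy^2z since k ≥ 1. So xy^2z is not a palindrome and xy^2z ∉ L.
This contradicts the pumping lemma, so L is not regular.

a^{p+k} b a^p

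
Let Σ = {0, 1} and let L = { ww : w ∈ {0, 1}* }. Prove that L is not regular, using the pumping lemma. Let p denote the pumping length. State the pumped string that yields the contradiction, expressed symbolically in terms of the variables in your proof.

0^{p+k} 1^p 0^p 1^p

Toward a contradiction, assume L is regular with pumping length p.
Take w = 0^p 1^p 0^p 1^p = uu where u = 0^p1^p; then w ∈ L and |w| = 4p ≥ p.
The pumping lemma gives a decomposition w = xyz where |xy| ≤ p and |y| > 0.
Since the first p symbols of w are all 0's and |xy| ≤ p, y lies entirely in the leading 0-block: y = 0^k for some k with 1 ≤ k ≤ p.
Pump with i = 2: xy^2z = 0^{p+k} 1^p 0^p 1^p, of length 4p+k. Suppose this equals vv. The string starts with 0 and ends with 1, so v does too; thus the boundary between the two copies of v is a 1→0 transition. There is exactly one such transition, at position 2p+k, so |v| = 2p+k and |vv| = 4p+2k ≠ 4p+k since k ≥ 1. So xy^2z ∉ L.
This is a contradiction; hence L is not regular.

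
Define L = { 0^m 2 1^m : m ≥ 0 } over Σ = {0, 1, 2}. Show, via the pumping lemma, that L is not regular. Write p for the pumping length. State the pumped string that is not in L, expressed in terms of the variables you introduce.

Assume L is regular; let p be its pumping constant.
Take w = 0^p 2 1^p ∈ L with |w| = 2p+1 ≥ p.
Write w = xyz as guaranteed by the lemma, with |xy| ≤ p and y is nonempty.
The first p characters of w are 0's, so xy (and hence y) consists only of 0's. Write y = 0^k, 1 ≤ k ≤ p.
Pump with i = 2: xy^2z = 0^{p+k} 2 1^p, which would require p+k = p. But k ≥ 1, so xy^2z ∉ L.
This contradicts the pumping lemma, so L is not regular.

0^{p+k} 2 1^p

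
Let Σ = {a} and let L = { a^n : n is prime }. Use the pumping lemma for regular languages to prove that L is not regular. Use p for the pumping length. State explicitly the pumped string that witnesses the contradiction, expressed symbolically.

Assume L is regular. Let p be the pumping length given by the pumping lemma.
Let q be a prime with q ≥ p+2 (infinitely many primes exist), and take w = a^q ∈ L with |w| = q ≥ p.
By the pumping lemma, w = xyz with |xy| ≤ p and y is nonempty.
Then y = a^k for some k with 1 ≤ k ≤ p.
Since 1 ≤ k ≤ p, |xz| = q-k. Pump with i = q+1: |xy^{q+1}z| = (q-k)+(q+1)k = q+qk = q(1+k), which is composite (both factors ≥ 2). So xy^{q+1}z = a^{q(1+k)} ∉ L.
This contradicts the pumping lemma, so L is not regular.

a^{q(1+k)}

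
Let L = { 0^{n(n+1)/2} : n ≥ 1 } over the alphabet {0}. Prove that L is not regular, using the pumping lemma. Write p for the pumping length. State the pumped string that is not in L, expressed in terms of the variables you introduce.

0^{p(p+1)/2+k}

Assume L is regular; let p be its pumping constant.
Take w = 0^{p(p+1)/2} ∈ L with |w| = p(p+1)/2 ≥ p.
The pumping lemma gives a decomposition w = xyz where |xy| ≤ p and y is nonempty.
Then y = 0^k for some k with 1 ≤ k ≤ p.
Pump with i = 2: xy^2z = 0^{p(p+1)/2+k}. Since 1 ≤ k ≤ p, p(p+1)/2 < p(p+1)/2+k ≤ p(p+1)/2+p < (p+1)(p+2)/2, so p(p+1)/2+k is strictly between consecutive triangular numbers. So xy^2z ∉ L.
This contradicts the pumping lemma, so L is not regular.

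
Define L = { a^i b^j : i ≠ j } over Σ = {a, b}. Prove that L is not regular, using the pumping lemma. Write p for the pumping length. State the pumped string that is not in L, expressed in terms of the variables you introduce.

a^{p+p!} b^{p+p!}

Suppose for contradiction that L is regular, and let p be the pumping length.
Choose w = a^p b^{p+p!}. Since p ≠ p+p!, w ∈ L; and |w| ≥ p.
Write w = xyz as guaranteed by the lemma, with |xy| ≤ p and |y| > 0.
Since the first p symbols of w are all a's and |xy| ≤ p, y lies entirely in the leading a-block: y = a^k for some k with 1 ≤ k ≤ p.
Since 1 ≤ k ≤ p, k divides p!; set t = 1 + p!/k. Then xy^t z has p + (p!/k)·k = p + p! copies of a. Now the a-count equals the b-count, so i ≠ j fails. So xy^t z = a^{p+p!} b^{p+p!} ∉ L.
Contradiction. Therefore L is not regular.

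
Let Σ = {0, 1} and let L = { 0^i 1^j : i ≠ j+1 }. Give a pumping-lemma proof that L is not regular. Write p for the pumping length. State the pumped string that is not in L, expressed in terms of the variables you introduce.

0^{p+p!} 1^{p+p!-1}

Assume L is regular; let p be its pumping constant.
Choose w = 0^p 1^{p+p!-1}. Since p ≠ (p+p!-1)+1 = p+p!, w ∈ L; and |w| ≥ p.
Write w = xyz as guaranteed by the lemma, with |xy| ≤ p and |y| > 0.
Since the first p symbols of w are all 0's and |xy| ≤ p, y lies entirely in the leading 0-block: y = 0^k for some k with 1 ≤ k ≤ p.
Since 1 ≤ k ≤ p, k divides p!; set t = 1 + p!/k. Then xy^t z has p + (p!/k)·k = p + p! copies of 0. Now the 0-count is p+p! and (1-count)+1 = (p+p!-1)+1 = p+p!, so i ≠ j+1 fails. So xy^t z = 0^{p+p!} 1^{p+p!-1} ∉ L.
This contradicts the pumping lemma, so L is not regular.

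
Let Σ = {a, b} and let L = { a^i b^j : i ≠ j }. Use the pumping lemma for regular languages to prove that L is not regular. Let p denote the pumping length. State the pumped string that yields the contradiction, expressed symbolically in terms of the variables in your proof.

Assume L is regular; let p be its pumping constant.
Choose w = a^p b^{p+p!}. Since p ≠ p+p!, w ∈ L; and |w| ≥ p.
The pumping lemma gives a decomposition w = xyz where |xy| ≤ p and |y| ≥ 1.
Because |xy| ≤ p and w begins with p copies of a, we have y = a^k with 1 ≤ k ≤ p.
Since 1 ≤ k ≤ p, k divides p!; set t = 1 + p!/k. Then xy^t z has p + (p!/k)·k = p + p! copies of a. Now the a-count equals the b-count, so i ≠ j fails. So xy^t z = a^{p+p!} b^{p+p!} ∉ L.
Contradiction. Therefore L is not regular.

a^{p+p!} b^{p+p!}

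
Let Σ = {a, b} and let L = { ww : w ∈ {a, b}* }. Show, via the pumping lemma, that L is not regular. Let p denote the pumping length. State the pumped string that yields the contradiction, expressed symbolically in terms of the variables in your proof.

a^{p+k} b^p a^p b^p

Assume L is regular; let p be its pumping constant.
Take w = a^p b^p a^p b^p = uu where u = a^pb^p; then w ∈ L and |w| = 4p ≥ p.
By the pumping lemma, w = xyz with |xy| ≤ p and y is nonempty.
Since the first p symbols of w are all a's and |xy| ≤ p, y lies entirely in the leading a-block: y = a^k for some k with 1 ≤ k ≤ p.
Pump with i = 2: xy^2z = a^{p+k} b^p a^p b^p, of length 4p+k. Suppose this equals vv. The string starts with a and ends with b, so v does too; thus the boundary between the two copies of v is a b→a transition. There is exactly one such transition, at position 2p+k, so |v| = 2p+k and |vv| = 4p+2k ≠ 4p+k since k ≥ 1. So xy^2z ∉ L.
Contradiction. Therefore L is not regular.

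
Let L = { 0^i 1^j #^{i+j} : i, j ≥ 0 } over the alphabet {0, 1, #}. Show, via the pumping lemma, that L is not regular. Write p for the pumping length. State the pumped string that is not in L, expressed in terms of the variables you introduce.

Toward a contradiction, assume L is regular with pumping length p.
Take w = 0^p 1^p #^{2p} ∈ L (with i=j=p, i+j=2p), |w| = 4p ≥ p.
Write w = xyz as guaranteed by the lemma, with |xy| ≤ p and |y| ≥ 1.
The first p characters of w are 0's, so xy (and hence y) consists only of 0's. Write y = 0^k, 1 ≤ k ≤ p.
Consider xy^2z = 0^{p+k} 1^p #^{2p}. Now the 0- and 1-counts sum to 2p+k, but the #-count is 2p ≠ 2p+k. So xy^2z ∉ L.
This contradicts the pumping lemma, so L is not regular.

0^{p+k} 1^p #^{2p}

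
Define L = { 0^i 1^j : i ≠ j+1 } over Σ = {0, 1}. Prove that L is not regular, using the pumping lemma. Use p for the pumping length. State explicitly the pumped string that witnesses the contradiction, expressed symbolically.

Suppose for contradiction that L is regular, and let p be the pumping length.
Choose w = 0^p 1^{p+p!-1}. Since p ≠ (p+p!-1)+1 = p+p!, w ∈ L; and |w| ≥ p.
Write w = xyz as guaranteed by the lemma, with |xy| ≤ p and y is nonempty.
Because |xy| ≤ p and w begins with p copies of 0, we have y = 0^k with 1 ≤ k ≤ p.
Since 1 ≤ k ≤ p, k divides p!; set t = 1 + p!/k. Then xy^t z has p + (p!/k)·k = p + p! copies of 0. Now the 0-count is p+p! and (1-count)+1 = (p+p!-1)+1 = p+p!, so i ≠ j+1 fails. So xy^t z = 0^{p+p!} 1^{p+p!-1} ∉ L.
This contradicts the pumping lemma, so L is not regular.

0^{p+p!} 1^{p+p!-1}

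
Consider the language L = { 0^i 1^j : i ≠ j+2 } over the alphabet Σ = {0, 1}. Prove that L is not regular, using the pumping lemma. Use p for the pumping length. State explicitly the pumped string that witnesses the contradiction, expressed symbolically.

Assume L is regular. Let p be the pumping length given by the pumping lemma.
Choose w = 0^p 1^{p+p!-2}. Since p ≠ (p+p!-2)+2 = p+p!, w ∈ L; and |w| ≥ p.
The pumping lemma gives a decomposition w = xyz where |xy| ≤ p and |y| ≥ 1.
The first p characters of w are 0's, so xy (and hence y) consists only of 0's. Write y = 0^k, 1 ≤ k ≤ p.
Since 1 ≤ k ≤ p, k divides p!; set t = 1 + p!/k. Then xy^t z has p + (p!/k)·k = p + p! copies of 0. Now the 0-count is p+p! and (1-count)+2 = (p+p!-2)+2 = p+p!, so i ≠ j+2 fails. So xy^t z = 0^{p+p!} 1^{p+p!-2} ∉ L.
This contradicts the pumping lemma, so L is not regular.

0^{p+p!} 1^{p+p!-2}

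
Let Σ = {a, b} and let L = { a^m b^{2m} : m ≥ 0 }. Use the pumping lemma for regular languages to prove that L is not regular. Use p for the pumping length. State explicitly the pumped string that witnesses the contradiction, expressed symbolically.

a^{p+k} b^{2p}

Toward a contradiction, assume L is regular with pumping length p.
Choose w = a^p b^{2p}, which is in L with |w| = 3p ≥ p.
Write w = xyz as guaranteed by the lemma, with |xy| ≤ p and |y| ≥ 1.
The first p characters of w are a's, so xy (and hence y) consists only of a's. Write y = a^k, 1 ≤ k ≤ p.
Pump with i = 2: xy^2z = a^{p+k} b^{2p}. For this to lie in L we would need 2p = 2(p+k), which forces k = 0. But k ≥ 1, so xy^2z ∉ L.
This is a contradiction; hence L is not regular.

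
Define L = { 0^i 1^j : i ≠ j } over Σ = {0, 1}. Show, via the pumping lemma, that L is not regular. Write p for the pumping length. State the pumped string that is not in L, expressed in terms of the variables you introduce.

Suppose for contradiction that L is regular, and let p be the pumping length.
Choose w = 0^p 1^{p+p!}. Since p ≠ p+p!, w ∈ L; and |w| ≥ p.
Write w = xyz as guaranteed by the lemma, with |xy| ≤ p and |y| > 0.
Because |xy| ≤ p and w begins with p copies of 0, we have y = 0^k with 1 ≤ k ≤ p.
Since 1 ≤ k ≤ p, k divides p!; set t = 1 + p!/k. Then xy^t z has p + (p!/k)·k = p + p! copies of 0. Now the 0-count equals the 1-count, so i ≠ j fails. So xy^t z = 0^{p+p!} 1^{p+p!} ∉ L.
This contradicts the pumping lemma, so L is not regular.

0^{p+p!} 1^{p+p!}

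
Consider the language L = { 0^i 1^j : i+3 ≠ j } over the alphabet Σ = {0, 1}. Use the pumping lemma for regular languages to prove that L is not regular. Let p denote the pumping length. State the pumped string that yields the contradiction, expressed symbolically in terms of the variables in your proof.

Toward a contradiction, assume L is regular with pumping length p.
Choose w = 0^p 1^{p+p!+3}. Since p ≠ (p+p!+3)-3 = p+p!, w ∈ L; and |w| ≥ p.
Write w = xyz as guaranteed by the lemma, with |xy| ≤ p and y is nonempty.
Because |xy| ≤ p and w begins with p copies of 0, we have y = 0^k with 1 ≤ k ≤ p.
Since 1 ≤ k ≤ p, k divides p!; set t = 1 + p!/k. Then xy^t z has p + (p!/k)·k = p + p! copies of 0. Now the 0-count is p+p! and (1-count)-3 = (p+p!+3)-3 = p+p!, so i+3 ≠ j fails. So xy^t z = 0^{p+p!} 1^{p+p!+3} ∉ L.
This contradicts the pumping lemma, so L is not regular.

0^{p+p!} 1^{p+p!+3}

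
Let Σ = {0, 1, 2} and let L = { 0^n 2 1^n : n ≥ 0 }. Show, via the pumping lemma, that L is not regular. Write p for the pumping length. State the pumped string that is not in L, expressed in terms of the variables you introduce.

Assume L is regular; let p be its pumping constant.
Take w = 0^p 2 1^p ∈ L with |w| = 2p+1 ≥ p.
By the pumping lemma, w = xyz with |xy| ≤ p and y is nonempty.
The first p characters of w are 0's, so xy (and hence y) consists only of 0's. Write y = 0^k, 1 ≤ k ≤ p.
Pump with i = 2: xy^2z = 0^{p+k} 2 1^p, which would require p+k = p. But k ≥ 1, so xy^2z ∉ L.
Contradiction. Therefore L is not regular.

0^{p+k} 2 1^p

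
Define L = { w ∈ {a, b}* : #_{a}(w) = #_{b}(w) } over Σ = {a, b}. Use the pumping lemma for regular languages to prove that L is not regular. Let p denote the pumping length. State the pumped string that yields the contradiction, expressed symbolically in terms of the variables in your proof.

a^{p+k} b^p

Assume L is regular; let p be its pumping constant.
Choose w = a^p b^p ∈ L with |w| = 2p ≥ p.
By the pumping lemma, w = xyz with |xy| ≤ p and |y| ≥ 1.
Because |xy| ≤ p and w begins with p copies of a, we have y = a^k with 1 ≤ k ≤ p.
Pump with i = 2: xy^2z = a^{p+k} b^p has p+k occurrences of a but only p of b. Since k ≥ 1 the counts differ, so xy^2z ∉ L.
This contradicts the pumping lemma, so L is not regular.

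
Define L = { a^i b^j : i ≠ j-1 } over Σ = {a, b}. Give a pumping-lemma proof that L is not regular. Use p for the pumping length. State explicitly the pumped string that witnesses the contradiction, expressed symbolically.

Assume L is regular. Let p be the pumping length given by the pumping lemma.
Choose w = a^p b^{p+p!+1}. Since p ≠ (p+p!+1)-1 = p+p!, w ∈ L; and |w| ≥ p.
The pumping lemma gives a decomposition w = xyz where |xy| ≤ p and |y| > 0.
The first p characters of w are a's, so xy (and hence y) consists only of a's. Write y = a^k, 1 ≤ k ≤ p.
Since 1 ≤ k ≤ p, k divides p!; set t = 1 + p!/k. Then xy^t z has p + (p!/k)·k = p + p! copies of a. Now the a-count is p+p! and (b-count)-1 = (p+p!+1)-1 = p+p!, so i ≠ j-1 fails. So xy^t z = a^{p+p!} b^{p+p!+1} ∉ L.
Contradiction. Therefore L is not regular.

a^{p+p!} b^{p+p!+1}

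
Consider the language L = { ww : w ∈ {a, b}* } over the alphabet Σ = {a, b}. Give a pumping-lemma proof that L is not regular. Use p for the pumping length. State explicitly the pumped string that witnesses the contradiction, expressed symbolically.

a^{p+k} b^p a^p b^p

Toward a contradiction, assume L is regular with pumping length p.
Take w = a^p b^p a^p b^p = uu where u = a^pb^p; then w ∈ L and |w| = 4p ≥ p.
Write w = xyz as guaranteed by the lemma, with |xy| ≤ p and y is nonempty.
The first p characters of w are a's, so xy (and hence y) consists only of a's. Write y = a^k, 1 ≤ k ≤ p.
Pump with i = 2: xy^2z = a^{p+k} b^p a^p b^p, of length 4p+k. Suppose this equals vv. The string starts with a and ends with b, so v does too; thus the boundary between the two copies of v is a b→a transition. There is exactly one such transition, at position 2p+k, so |v| = 2p+k and |vv| = 4p+2k ≠ 4p+k since k ≥ 1. So xy^2z ∉ L.
Contradiction. Therefore L is not regular.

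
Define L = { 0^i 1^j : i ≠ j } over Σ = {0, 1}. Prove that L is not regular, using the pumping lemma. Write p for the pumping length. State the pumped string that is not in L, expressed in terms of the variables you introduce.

Suppose for contradiction that L is regular, and let p be the pumping length.
Choose w = 0^p 1^{p+p!}. Since p ≠ p+p!, w ∈ L; and |w| ≥ p.
Write w = xyz as guaranteed by the lemma, with |xy| ≤ p and |y| > 0.
The first p characters of w are 0's, so xy (and hence y) consists only of 0's. Write y = 0^k, 1 ≤ k ≤ p.
Since 1 ≤ k ≤ p, k divides p!; set t = 1 + p!/k. Then xy^t z has p + (p!/k)·k = p + p! copies of 0. Now the 0-count equals the 1-count, so i ≠ j fails. So xy^t z = 0^{p+p!} 1^{p+p!} ∉ L.
This is a contradiction; hence L is not regular.

0^{p+p!} 1^{p+p!}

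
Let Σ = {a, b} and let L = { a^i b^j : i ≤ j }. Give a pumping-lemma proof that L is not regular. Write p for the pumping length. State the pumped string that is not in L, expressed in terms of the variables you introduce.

a^{p+k} b^p

Suppose for contradiction that L is regular, and let p be the pumping length.
Choose w = a^p b^p ∈ L, with |w| = 2p ≥ p.
By the pumping lemma, w = xyz with |xy| ≤ p and |y| ≥ 1.
Since the first p symbols of w are all a's and |xy| ≤ p, y lies entirely in the leading a-block: y = a^k for some k with 1 ≤ k ≤ p.
Consider xy^2z = a^{p+k} b^p. Since k ≥ 1, the a-count p+k exceeds the b-count p, so i ≤ j fails; thus xy^2z ∉ L.
This is a contradiction; hence L is not regular.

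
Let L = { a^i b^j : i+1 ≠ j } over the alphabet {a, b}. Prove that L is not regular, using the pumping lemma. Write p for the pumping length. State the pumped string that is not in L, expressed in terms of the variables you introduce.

Suppose for contradiction that L is regular, and let p be the pumping length.
Choose w = a^p b^{p+p!+1}. Since p ≠ (p+p!+1)-1 = p+p!, w ∈ L; and |w| ≥ p.
The pumping lemma gives a decomposition w = xyz where |xy| ≤ p and y is nonempty.
The first p characters of w are a's, so xy (and hence y) consists only of a's. Write y = a^k, 1 ≤ k ≤ p.
Since 1 ≤ k ≤ p, k divides p!; set t = 1 + p!/k. Then xy^t z has p + (p!/k)·k = p + p! copies of a. Now the a-count is p+p! and (b-count)-1 = (p+p!+1)-1 = p+p!, so i+1 ≠ j fails. So xy^t z = a^{p+p!} b^{p+p!+1} ∉ L.
Contradiction. Therefore L is not regular.

a^{p+p!} b^{p+p!+1}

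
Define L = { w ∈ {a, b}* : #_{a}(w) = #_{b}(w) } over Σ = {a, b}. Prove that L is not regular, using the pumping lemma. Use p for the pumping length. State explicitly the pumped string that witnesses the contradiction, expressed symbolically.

a^{p+k} b^p

Suppose for contradiction that L is regular, and let p be the pumping length.
Choose w = a^p b^p ∈ L with |w| = 2p ≥ p.
Write w = xyz as guaranteed by the lemma, with |xy| ≤ p and |y| > 0.
Since the first p symbols of w are all a's and |xy| ≤ p, y lies entirely in the leading a-block: y = a^k for some k with 1 ≤ k ≤ p.
Pump with i = 2: xy^2z = a^{p+k} b^p has p+k occurrences of a but only p of b. Since k ≥ 1 the counts differ, so xy^2z ∉ L.
This contradicts the pumping lemma, so L is not regular.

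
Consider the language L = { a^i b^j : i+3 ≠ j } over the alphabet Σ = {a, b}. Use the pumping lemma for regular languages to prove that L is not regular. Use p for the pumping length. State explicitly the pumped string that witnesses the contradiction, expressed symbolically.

a^{p+p!} b^{p+p!+3}

Assume L is regular. Let p be the pumping length given by the pumping lemma.
Choose w = a^p b^{p+p!+3}. Since p ≠ (p+p!+3)-3 = p+p!, w ∈ L; and |w| ≥ p.
The pumping lemma gives a decomposition w = xyz where |xy| ≤ p and y is nonempty.
Since the first p symbols of w are all a's and |xy| ≤ p, y lies entirely in the leading a-block: y = a^k for some k with 1 ≤ k ≤ p.
Since 1 ≤ k ≤ p, k divides p!; set t = 1 + p!/k. Then xy^t z has p + (p!/k)·k = p + p! copies of a. Now the a-count is p+p! and (b-count)-3 = (p+p!+3)-3 = p+p!, so i+3 ≠ j fails. So xy^t z = a^{p+p!} b^{p+p!+3} ∉ L.
Contradiction. Therefore L is not regular.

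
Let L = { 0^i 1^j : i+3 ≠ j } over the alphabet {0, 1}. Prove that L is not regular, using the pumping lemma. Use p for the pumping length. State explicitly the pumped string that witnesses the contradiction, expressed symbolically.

0^{p+p!} 1^{p+p!+3}

Toward a contradiction, assume L is regular with pumping length p.
Choose w = 0^p 1^{p+p!+3}. Since p ≠ (p+p!+3)-3 = p+p!, w ∈ L; and |w| ≥ p.
The pumping lemma gives a decomposition w = xyz where |xy| ≤ p and |y| ≥ 1.
Because |xy| ≤ p and w begins with p copies of 0, we have y = 0^k with 1 ≤ k ≤ p.
Since 1 ≤ k ≤ p, k divides p!; set t = 1 + p!/k. Then xy^t z has p + (p!/k)·k = p + p! copies of 0. Now the 0-count is p+p! and (1-count)-3 = (p+p!+3)-3 = p+p!, so i+3 ≠ j fails. So xy^t z = 0^{p+p!} 1^{p+p!+3} ∉ L.
This contradicts the pumping lemma, so L is not regular.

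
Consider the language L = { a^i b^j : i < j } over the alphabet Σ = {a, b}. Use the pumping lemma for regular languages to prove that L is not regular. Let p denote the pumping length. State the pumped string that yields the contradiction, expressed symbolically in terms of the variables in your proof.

Assume L is regular; let p be its pumping constant.
Choose w = a^p b^{p+1} ∈ L, with |w| = 2p+1 ≥ p.
The pumping lemma gives a decomposition w = xyz where |xy| ≤ p and y is nonempty.
The first p characters of w are a's, so xy (and hence y) consists only of a's. Write y = a^k, 1 ≤ k ≤ p.
Consider xy^2z = a^{p+k} b^{p+1}. Since k ≥ 1, the a-count p+k is at least p+1, so i < j fails; thus xy^2z ∉ L.
This contradicts the pumping lemma, so L is not regular.

a^{p+k} b^{p+1}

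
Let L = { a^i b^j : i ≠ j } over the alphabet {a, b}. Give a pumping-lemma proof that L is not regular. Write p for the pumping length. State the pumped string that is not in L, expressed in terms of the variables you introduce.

a^{p+p!} b^{p+p!}

Suppose for contradiction that L is regular, and let p be the pumping length.
Choose w = a^p b^{p+p!}. Since p ≠ p+p!, w ∈ L; and |w| ≥ p.
The pumping lemma gives a decomposition w = xyz where |xy| ≤ p and y is nonempty.
The first p characters of w are a's, so xy (and hence y) consists only of a's. Write y = a^k, 1 ≤ k ≤ p.
Since 1 ≤ k ≤ p, k divides p!; set t = 1 + p!/k. Then xy^t z has p + (p!/k)·k = p + p! copies of a. Now the a-count equals the b-count, so i ≠ j fails. So xy^t z = a^{p+p!} b^{p+p!} ∉ L.
This contradicts the pumping lemma, so L is not regular.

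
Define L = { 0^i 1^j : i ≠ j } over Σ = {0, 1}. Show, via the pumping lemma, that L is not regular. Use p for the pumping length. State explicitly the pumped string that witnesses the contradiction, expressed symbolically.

0^{p+p!} 1^{p+p!}

Assume L is regular. Let p be the pumping length given by the pumping lemma.
Choose w = 0^p 1^{p+p!}. Since p ≠ p+p!, w ∈ L; and |w| ≥ p.
The pumping lemma gives a decomposition w = xyz where |xy| ≤ p and y is nonempty.
Because |xy| ≤ p and w begins with p copies of 0, we have y = 0^k with 1 ≤ k ≤ p.
Since 1 ≤ k ≤ p, k divides p!; set t = 1 + p!/k. Then xy^t z has p + (p!/k)·k = p + p! copies of 0. Now the 0-count equals the 1-count, so i ≠ j fails. So xy^t z = 0^{p+p!} 1^{p+p!} ∉ L.
This is a contradiction; hence L is not regular.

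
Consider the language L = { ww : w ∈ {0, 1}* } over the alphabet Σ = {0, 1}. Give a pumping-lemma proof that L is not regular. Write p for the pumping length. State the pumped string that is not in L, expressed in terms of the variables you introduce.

0^{p+k} 1^p 0^p 1^p

Suppose for contradiction that L is regular, and let p be the pumping length.
Take w = 0^p 1^p 0^p 1^p = uu where u = 0^p1^p; then w ∈ L and |w| = 4p ≥ p.
The pumping lemma gives a decomposition w = xyz where |xy| ≤ p and y is nonempty.
Since the first p symbols of w are all 0's and |xy| ≤ p, y lies entirely in the leading 0-block: y = 0^k for some k with 1 ≤ k ≤ p.
Pump with i = 2: xy^2z = 0^{p+k} 1^p 0^p 1^p, of length 4p+k. Suppose this equals vv. The string starts with 0 and ends with 1, so v does too; thus the boundary between the two copies of v is a 1→0 transition. There is exactly one such transition, at position 2p+k, so |v| = 2p+k and |vv| = 4p+2k ≠ 4p+k since k ≥ 1. So xy^2z ∉ L.
This is a contradiction; hence L is not regular.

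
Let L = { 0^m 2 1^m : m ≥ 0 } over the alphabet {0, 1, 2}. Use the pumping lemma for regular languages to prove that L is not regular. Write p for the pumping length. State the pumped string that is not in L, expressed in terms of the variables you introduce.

Toward a contradiction, assume L is regular with pumping length p.
Take w = 0^p 2 1^p ∈ L with |w| = 2p+1 ≥ p.
By the pumping lemma, w = xyz with |xy| ≤ p and y is nonempty.
The first p characters of w are 0's, so xy (and hence y) consists only of 0's. Write y = 0^k, 1 ≤ k ≤ p.
Pump with i = 2: xy^2z = 0^{p+k} 2 1^p, which would require p+k = p. But k ≥ 1, so xy^2z ∉ L.
Contradiction. Therefore L is not regular.

0^{p+k} 2 1^p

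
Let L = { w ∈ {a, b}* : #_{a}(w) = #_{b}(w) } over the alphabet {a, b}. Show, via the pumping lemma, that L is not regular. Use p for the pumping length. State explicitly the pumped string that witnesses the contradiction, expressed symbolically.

a^{p+k} b^p

Assume L is regular; let p be its pumping constant.
Choose w = a^p b^p ∈ L with |w| = 2p ≥ p.
By the pumping lemma, w = xyz with |xy| ≤ p and y is nonempty.
Because |xy| ≤ p and w begins with p copies of a, we have y = a^k with 1 ≤ k ≤ p.
Pump with i = 2: xy^2z = a^{p+k} b^p has p+k occurrences of a but only p of b. Since k ≥ 1 the counts differ, so xy^2z ∉ L.
Contradiction. Therefore L is not regular.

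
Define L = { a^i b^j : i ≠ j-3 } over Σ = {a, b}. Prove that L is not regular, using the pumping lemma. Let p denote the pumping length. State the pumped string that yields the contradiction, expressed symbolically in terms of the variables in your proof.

a^{p+p!} b^{p+p!+3}

Assume L is regular; let p be its pumping constant.
Choose w = a^p b^{p+p!+3}. Since p ≠ (p+p!+3)-3 = p+p!, w ∈ L; and |w| ≥ p.
The pumping lemma gives a decomposition w = xyz where |xy| ≤ p and y is nonempty.
Since the first p symbols of w are all a's and |xy| ≤ p, y lies entirely in the leading a-block: y = a^k for some k with 1 ≤ k ≤ p.
Since 1 ≤ k ≤ p, k divides p!; set t = 1 + p!/k. Then xy^t z has p + (p!/k)·k = p + p! copies of a. Now the a-count is p+p! and (b-count)-3 = (p+p!+3)-3 = p+p!, so i ≠ j-3 fails. So xy^t z = a^{p+p!} b^{p+p!+3} ∉ L.
Contradiction. Therefore L is not regular.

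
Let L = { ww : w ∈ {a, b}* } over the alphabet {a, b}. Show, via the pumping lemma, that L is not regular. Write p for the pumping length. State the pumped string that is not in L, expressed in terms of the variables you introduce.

Toward a contradiction, assume L is regular with pumping length p.
Take w = a^p b^p a^p b^p = uu where u = a^pb^p; then w ∈ L and |w| = 4p ≥ p.
By the pumping lemma, w = xyz with |xy| ≤ p and |y| > 0.
Because |xy| ≤ p and w begins with p copies of a, we have y = a^k with 1 ≤ k ≤ p.
Pump with i = 2: xy^2z = a^{p+k} b^p a^p b^p, of length 4p+k. Suppose this equals vv. The string starts with a and ends with b, so v does too; thus the boundary between the two copies of v is a b→a transition. There is exactly one such transition, at position 2p+k, so |v| = 2p+k and |vv| = 4p+2k ≠ 4p+k since k ≥ 1. So xy^2z ∉ L.
This contradicts the pumping lemma, so L is not regular.

a^{p+k} b^p a^p b^p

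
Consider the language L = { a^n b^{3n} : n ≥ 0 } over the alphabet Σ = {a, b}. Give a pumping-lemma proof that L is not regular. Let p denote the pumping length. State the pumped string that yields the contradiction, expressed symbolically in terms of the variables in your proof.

Toward a contradiction, assume L is regular with pumping length p.
Choose w = a^p b^{3p}, which is in L with |w| = 4p ≥ p.
By the pumping lemma, w = xyz with |xy| ≤ p and |y| > 0.
The first p characters of w are a's, so xy (and hence y) consists only of a's. Write y = a^k, 1 ≤ k ≤ p.
Pump with i = 2: xy^2z = a^{p+k} b^{3p}. For this to lie in L we would need 3p = 3(p+k), which forces k = 0. But k ≥ 1, so xy^2z ∉ L.
This is a contradiction; hence L is not regular.

a^{p+k} b^{3p}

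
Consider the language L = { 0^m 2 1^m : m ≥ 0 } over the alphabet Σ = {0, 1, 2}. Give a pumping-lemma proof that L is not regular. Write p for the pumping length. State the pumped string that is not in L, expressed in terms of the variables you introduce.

Assume L is regular; let p be its pumping constant.
Take w = 0^p 2 1^p ∈ L with |w| = 2p+1 ≥ p.
Write w = xyz as guaranteed by the lemma, with |xy| ≤ p and y is nonempty.
Because |xy| ≤ p and w begins with p copies of 0, we have y = 0^k with 1 ≤ k ≤ p.
Pump with i = 2: xy^2z = 0^{p+k} 2 1^p, which would require p+k = p. But k ≥ 1, so xy^2z ∉ L.
This contradicts the pumping lemma, so L is not regular.

0^{p+k} 2 1^p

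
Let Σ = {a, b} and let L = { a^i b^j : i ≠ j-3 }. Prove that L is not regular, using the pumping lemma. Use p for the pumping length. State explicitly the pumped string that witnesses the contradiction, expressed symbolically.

a^{p+p!} b^{p+p!+3}

Assume L is regular. Let p be the pumping length given by the pumping lemma.
Choose w = a^p b^{p+p!+3}. Since p ≠ (p+p!+3)-3 = p+p!, w ∈ L; and |w| ≥ p.
By the pumping lemma, w = xyz with |xy| ≤ p and y is nonempty.
Because |xy| ≤ p and w begins with p copies of a, we have y = a^k with 1 ≤ k ≤ p.
Since 1 ≤ k ≤ p, k divides p!; set t = 1 + p!/k. Then xy^t z has p + (p!/k)·k = p + p! copies of a. Now the a-count is p+p! and (b-count)-3 = (p+p!+3)-3 = p+p!, so i ≠ j-3 fails. So xy^t z = a^{p+p!} b^{p+p!+3} ∉ L.
This contradicts the pumping lemma, so L is not regular.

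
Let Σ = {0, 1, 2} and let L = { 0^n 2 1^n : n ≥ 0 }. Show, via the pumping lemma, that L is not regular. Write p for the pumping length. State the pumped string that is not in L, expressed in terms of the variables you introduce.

0^{p+k} 2 1^p

Assume L is regular; let p be its pumping constant.
Take w = 0^p 2 1^p ∈ L with |w| = 2p+1 ≥ p.
By the pumping lemma, w = xyz with |xy| ≤ p and |y| ≥ 1.
Since the first p symbols of w are all 0's and |xy| ≤ p, y lies entirely in the leading 0-block: y = 0^k for some k with 1 ≤ k ≤ p.
Pump with i = 2: xy^2z = 0^{p+k} 2 1^p, which would require p+k = p. But k ≥ 1, so xy^2z ∉ L.
This contradicts the pumping lemma, so L is not regular.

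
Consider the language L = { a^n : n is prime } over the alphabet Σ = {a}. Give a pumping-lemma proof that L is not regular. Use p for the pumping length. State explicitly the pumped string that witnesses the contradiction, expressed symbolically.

a^{q(1+k)}

Suppose for contradiction that L is regular, and let p be the pumping length.
Let q be a prime with q ≥ p+2 (infinitely many primes exist), and take w = a^q ∈ L with |w| = q ≥ p.
The pumping lemma gives a decomposition w = xyz where |xy| ≤ p and |y| ≥ 1.
Then y = a^k for some k with 1 ≤ k ≤ p.
Since 1 ≤ k ≤ p, |xz| = q-k. Pump with i = q+1: |xy^{q+1}z| = (q-k)+(q+1)k = q+qk = q(1+k), which is composite (both factors ≥ 2). So xy^{q+1}z = a^{q(1+k)} ∉ L.
This contradicts the pumping lemma, so L is not regular.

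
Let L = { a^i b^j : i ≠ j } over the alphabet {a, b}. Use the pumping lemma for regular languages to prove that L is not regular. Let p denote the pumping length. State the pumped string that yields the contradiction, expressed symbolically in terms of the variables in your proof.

a^{p+p!} b^{p+p!}

Assume L is regular; let p be its pumping constant.
Choose w = a^p b^{p+p!}. Since p ≠ p+p!, w ∈ L; and |w| ≥ p.
By the pumping lemma, w = xyz with |xy| ≤ p and |y| > 0.
The first p characters of w are a's, so xy (and hence y) consists only of a's. Write y = a^k, 1 ≤ k ≤ p.
Since 1 ≤ k ≤ p, k divides p!; set t = 1 + p!/k. Then xy^t z has p + (p!/k)·k = p + p! copies of a. Now the a-count equals the b-count, so i ≠ j fails. So xy^t z = a^{p+p!} b^{p+p!} ∉ L.
This is a contradiction; hence L is not regular.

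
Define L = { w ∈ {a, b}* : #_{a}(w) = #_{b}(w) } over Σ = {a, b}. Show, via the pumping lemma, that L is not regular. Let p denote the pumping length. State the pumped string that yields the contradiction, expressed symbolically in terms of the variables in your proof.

a^{p+k} b^p

Assume L is regular. Let p be the pumping length given by the pumping lemma.
Choose w = a^p b^p ∈ L with |w| = 2p ≥ p.
By the pumping lemma, w = xyz with |xy| ≤ p and |y| > 0.
Because |xy| ≤ p and w begins with p copies of a, we have y = a^k with 1 ≤ k ≤ p.
Pump with i = 2: xy^2z = a^{p+k} b^p has p+k occurrences of a but only p of b. Since k ≥ 1 the counts differ, so xy^2z ∉ L.
This contradicts the pumping lemma, so L is not regular.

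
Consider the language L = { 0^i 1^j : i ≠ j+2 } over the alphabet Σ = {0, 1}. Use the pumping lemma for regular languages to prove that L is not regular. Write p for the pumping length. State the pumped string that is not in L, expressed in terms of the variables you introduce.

0^{p+p!} 1^{p+p!-2}

Toward a contradiction, assume L is regular with pumping length p.
Choose w = 0^p 1^{p+p!-2}. Since p ≠ (p+p!-2)+2 = p+p!, w ∈ L; and |w| ≥ p.
The pumping lemma gives a decomposition w = xyz where |xy| ≤ p and |y| > 0.
Since the first p symbols of w are all 0's and |xy| ≤ p, y lies entirely in the leading 0-block: y = 0^k for some k with 1 ≤ k ≤ p.
Since 1 ≤ k ≤ p, k divides p!; set t = 1 + p!/k. Then xy^t z has p + (p!/k)·k = p + p! copies of 0. Now the 0-count is p+p! and (1-count)+2 = (p+p!-2)+2 = p+p!, so i ≠ j+2 fails. So xy^t z = 0^{p+p!} 1^{p+p!-2} ∉ L.
This is a contradiction; hence L is not regular.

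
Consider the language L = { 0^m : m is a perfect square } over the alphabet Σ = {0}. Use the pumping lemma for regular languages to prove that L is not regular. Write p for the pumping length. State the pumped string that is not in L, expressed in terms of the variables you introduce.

0^{p²+k}

Suppose for contradiction that L is regular, and let p be the pumping length.
Take w = 0^{p²} ∈ L with |w| = p² ≥ p.
Write w = xyz as guaranteed by the lemma, with |xy| ≤ p and y is nonempty.
Then y = 0^k for some k with 1 ≤ k ≤ p.
Pump with i = 2: xy^2z = 0^{p²+k}. Since 1 ≤ k ≤ p, p² < p²+k ≤ p²+p < (p+1)², so p²+k lies strictly between consecutive squares and is not a perfect square. So xy^2z ∉ L.
Contradiction. Therefore L is not regular.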